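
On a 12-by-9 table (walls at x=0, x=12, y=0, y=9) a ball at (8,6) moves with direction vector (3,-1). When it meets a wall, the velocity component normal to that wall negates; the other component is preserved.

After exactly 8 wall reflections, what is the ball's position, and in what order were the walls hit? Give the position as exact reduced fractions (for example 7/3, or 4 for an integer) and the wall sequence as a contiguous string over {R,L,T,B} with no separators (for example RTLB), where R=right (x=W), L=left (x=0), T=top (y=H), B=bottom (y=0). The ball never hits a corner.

Final position: (0,8/3)
Wall sequence: RLBRLTRL

1. t=4/3 → R at (12,14/3); v=(-3,-1)
2. t=4 → L at (0,2/3); v=(3,-1)
3. t=2/3 → B at (2,0); v=(3,1)
4. t=10/3 → R at (12,10/3); v=(-3,1)
5. t=4 → L at (0,22/3); v=(3,1)
6. t=5/3 → T at (5,9); v=(3,-1)
7. t=7/3 → R at (12,20/3); v=(-3,-1)
8. t=4 → L at (0,8/3); v=(3,-1)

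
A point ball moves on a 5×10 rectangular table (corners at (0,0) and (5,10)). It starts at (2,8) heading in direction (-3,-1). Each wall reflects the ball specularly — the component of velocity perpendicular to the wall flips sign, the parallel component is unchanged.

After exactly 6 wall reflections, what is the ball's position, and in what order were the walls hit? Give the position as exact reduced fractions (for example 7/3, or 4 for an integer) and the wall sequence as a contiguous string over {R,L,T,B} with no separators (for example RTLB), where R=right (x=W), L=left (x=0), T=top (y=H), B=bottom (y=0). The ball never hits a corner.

Final position: (2,0)
Wall sequence: LRLRLB

1. t=2/3 → L at (0,22/3); v=(3,-1)
2. t=5/3 → R at (5,17/3); v=(-3,-1)
3. t=5/3 → L at (0,4); v=(3,-1)
4. t=5/3 → R at (5,7/3); v=(-3,-1)
5. t=5/3 → L at (0,2/3); v=(3,-1)
6. t=2/3 → B at (2,0); v=(3,1)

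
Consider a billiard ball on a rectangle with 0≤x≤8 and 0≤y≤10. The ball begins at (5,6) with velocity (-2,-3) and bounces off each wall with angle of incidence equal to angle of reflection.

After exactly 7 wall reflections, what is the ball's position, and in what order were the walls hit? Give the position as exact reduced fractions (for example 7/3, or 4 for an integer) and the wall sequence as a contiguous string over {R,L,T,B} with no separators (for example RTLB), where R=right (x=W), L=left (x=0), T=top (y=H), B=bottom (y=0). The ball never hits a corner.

1. t=2 → B at (1,0); v=(-2,3)
2. t=1/2 → L at (0,3/2); v=(2,3)
3. t=17/6 → T at (17/3,10); v=(2,-3)
4. t=7/6 → R at (8,13/2); v=(-2,-3)
5. t=13/6 → B at (11/3,0); v=(-2,3)
6. t=11/6 → L at (0,11/2); v=(2,3)
7. t=3/2 → T at (3,10); v=(2,-3)

Final position: (3,10)
Wall sequence: BLTRBLT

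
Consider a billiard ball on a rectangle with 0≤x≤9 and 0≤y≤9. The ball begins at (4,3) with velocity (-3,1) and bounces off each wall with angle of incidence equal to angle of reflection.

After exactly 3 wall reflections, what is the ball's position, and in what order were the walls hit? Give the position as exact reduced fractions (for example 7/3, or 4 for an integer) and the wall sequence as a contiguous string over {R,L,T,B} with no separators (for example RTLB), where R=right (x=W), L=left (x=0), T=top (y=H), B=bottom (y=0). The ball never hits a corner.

1. t=4/3 → L at (0,13/3); v=(3,1)
2. t=3 → R at (9,22/3); v=(-3,1)
3. t=5/3 → T at (4,9); v=(-3,-1)

Final position: (4,9)
Wall sequence: LRT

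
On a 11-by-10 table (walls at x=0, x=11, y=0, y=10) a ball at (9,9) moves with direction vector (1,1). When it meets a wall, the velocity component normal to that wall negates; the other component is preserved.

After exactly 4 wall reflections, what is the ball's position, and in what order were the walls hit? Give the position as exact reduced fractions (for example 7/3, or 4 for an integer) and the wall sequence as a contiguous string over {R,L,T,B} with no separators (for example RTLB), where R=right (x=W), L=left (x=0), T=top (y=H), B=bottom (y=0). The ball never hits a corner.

1. t=1 → T at (10,10); v=(1,-1)
2. t=1 → R at (11,9); v=(-1,-1)
3. t=9 → B at (2,0); v=(-1,1)
4. t=2 → L at (0,2); v=(1,1)

Final position: (0,2)
Wall sequence: TRBL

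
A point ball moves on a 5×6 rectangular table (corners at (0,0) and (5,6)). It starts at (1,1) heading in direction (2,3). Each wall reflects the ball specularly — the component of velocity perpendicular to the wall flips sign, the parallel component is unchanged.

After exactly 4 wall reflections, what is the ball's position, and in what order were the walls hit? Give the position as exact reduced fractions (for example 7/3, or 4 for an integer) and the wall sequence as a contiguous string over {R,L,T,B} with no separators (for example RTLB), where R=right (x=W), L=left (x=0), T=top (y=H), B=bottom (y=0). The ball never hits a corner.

Final position: (0,5/2)
Wall sequence: TRBL

1. t=5/3 → T at (13/3,6); v=(2,-3)
2. t=1/3 → R at (5,5); v=(-2,-3)
3. t=5/3 → B at (5/3,0); v=(-2,3)
4. t=5/6 → L at (0,5/2); v=(2,3)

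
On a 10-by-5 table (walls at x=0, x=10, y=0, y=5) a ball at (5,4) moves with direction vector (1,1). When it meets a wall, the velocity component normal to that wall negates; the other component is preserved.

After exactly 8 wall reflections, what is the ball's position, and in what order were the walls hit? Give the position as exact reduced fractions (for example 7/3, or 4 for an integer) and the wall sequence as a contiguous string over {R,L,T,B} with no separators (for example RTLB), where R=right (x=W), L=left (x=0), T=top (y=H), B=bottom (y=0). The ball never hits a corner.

Final position: (10,1)
Wall sequence: TRBTLBTR

1. t=1 → T at (6,5); v=(1,-1)
2. t=4 → R at (10,1); v=(-1,-1)
3. t=1 → B at (9,0); v=(-1,1)
4. t=5 → T at (4,5); v=(-1,-1)
5. t=4 → L at (0,1); v=(1,-1)
6. t=1 → B at (1,0); v=(1,1)
7. t=5 → T at (6,5); v=(1,-1)
8. t=4 → R at (10,1); v=(-1,-1)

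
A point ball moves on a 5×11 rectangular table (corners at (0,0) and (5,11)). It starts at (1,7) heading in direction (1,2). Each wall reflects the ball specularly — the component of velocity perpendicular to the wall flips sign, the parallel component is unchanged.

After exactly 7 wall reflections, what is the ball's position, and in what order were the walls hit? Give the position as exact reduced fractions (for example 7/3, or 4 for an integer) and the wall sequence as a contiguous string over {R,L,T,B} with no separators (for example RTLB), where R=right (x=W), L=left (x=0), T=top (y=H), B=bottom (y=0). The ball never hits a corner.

1. t=2 → T at (3,11); v=(1,-2)
2. t=2 → R at (5,7); v=(-1,-2)
3. t=7/2 → B at (3/2,0); v=(-1,2)
4. t=3/2 → L at (0,3); v=(1,2)
5. t=4 → T at (4,11); v=(1,-2)
6. t=1 → R at (5,9); v=(-1,-2)
7. t=9/2 → B at (1/2,0); v=(-1,2)

Final position: (1/2,0)
Wall sequence: TRBLTRB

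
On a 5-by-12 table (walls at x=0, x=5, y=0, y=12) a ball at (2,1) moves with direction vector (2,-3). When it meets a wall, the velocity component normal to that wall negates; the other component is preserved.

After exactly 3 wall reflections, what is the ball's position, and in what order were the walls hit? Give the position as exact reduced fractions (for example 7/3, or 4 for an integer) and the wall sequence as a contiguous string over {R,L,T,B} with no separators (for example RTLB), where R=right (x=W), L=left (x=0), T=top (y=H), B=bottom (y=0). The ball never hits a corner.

1. t=1/3 → B at (8/3,0); v=(2,3)
2. t=7/6 → R at (5,7/2); v=(-2,3)
3. t=5/2 → L at (0,11); v=(2,3)

Final position: (0,11)
Wall sequence: BRL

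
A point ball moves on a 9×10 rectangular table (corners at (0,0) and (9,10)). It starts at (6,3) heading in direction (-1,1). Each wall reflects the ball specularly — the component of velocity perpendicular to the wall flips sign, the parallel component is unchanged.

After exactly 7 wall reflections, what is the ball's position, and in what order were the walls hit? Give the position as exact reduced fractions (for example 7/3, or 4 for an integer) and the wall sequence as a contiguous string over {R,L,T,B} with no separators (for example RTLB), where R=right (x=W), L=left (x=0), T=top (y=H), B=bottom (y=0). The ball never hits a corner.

Final position: (9,4)
Wall sequence: LTRBLTR

1. t=6 → L at (0,9); v=(1,1)
2. t=1 → T at (1,10); v=(1,-1)
3. t=8 → R at (9,2); v=(-1,-1)
4. t=2 → B at (7,0); v=(-1,1)
5. t=7 → L at (0,7); v=(1,1)
6. t=3 → T at (3,10); v=(1,-1)
7. t=6 → R at (9,4); v=(-1,-1)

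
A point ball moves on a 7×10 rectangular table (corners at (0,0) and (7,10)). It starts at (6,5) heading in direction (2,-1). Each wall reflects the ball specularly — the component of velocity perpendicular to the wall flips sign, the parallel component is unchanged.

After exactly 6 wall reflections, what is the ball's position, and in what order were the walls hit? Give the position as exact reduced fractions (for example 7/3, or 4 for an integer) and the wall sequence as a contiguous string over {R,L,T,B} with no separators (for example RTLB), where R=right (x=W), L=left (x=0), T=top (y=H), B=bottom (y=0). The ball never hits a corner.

Final position: (7,19/2)
Wall sequence: RLBRLR

1. t=1/2 → R at (7,9/2); v=(-2,-1)
2. t=7/2 → L at (0,1); v=(2,-1)
3. t=1 → B at (2,0); v=(2,1)
4. t=5/2 → R at (7,5/2); v=(-2,1)
5. t=7/2 → L at (0,6); v=(2,1)
6. t=7/2 → R at (7,19/2); v=(-2,1)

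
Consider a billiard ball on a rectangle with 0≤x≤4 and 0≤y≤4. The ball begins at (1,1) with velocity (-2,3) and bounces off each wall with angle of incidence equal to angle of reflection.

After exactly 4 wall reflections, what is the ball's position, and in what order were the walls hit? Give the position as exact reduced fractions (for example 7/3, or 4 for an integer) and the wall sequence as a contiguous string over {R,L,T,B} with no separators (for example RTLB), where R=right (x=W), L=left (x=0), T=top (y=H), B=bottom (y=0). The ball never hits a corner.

1. t=1/2 → L at (0,5/2); v=(2,3)
2. t=1/2 → T at (1,4); v=(2,-3)
3. t=4/3 → B at (11/3,0); v=(2,3)
4. t=1/6 → R at (4,1/2); v=(-2,3)

Final position: (4,1/2)
Wall sequence: LTBR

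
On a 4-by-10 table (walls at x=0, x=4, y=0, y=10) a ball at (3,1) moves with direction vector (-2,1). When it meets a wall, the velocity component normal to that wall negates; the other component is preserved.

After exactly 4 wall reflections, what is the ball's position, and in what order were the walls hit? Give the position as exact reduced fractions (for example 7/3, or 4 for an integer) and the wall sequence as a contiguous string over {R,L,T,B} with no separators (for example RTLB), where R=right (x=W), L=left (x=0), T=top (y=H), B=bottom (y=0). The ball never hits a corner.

Final position: (4,17/2)
Wall sequence: LRLR

1. t=3/2 → L at (0,5/2); v=(2,1)
2. t=2 → R at (4,9/2); v=(-2,1)
3. t=2 → L at (0,13/2); v=(2,1)
4. t=2 → R at (4,17/2); v=(-2,1)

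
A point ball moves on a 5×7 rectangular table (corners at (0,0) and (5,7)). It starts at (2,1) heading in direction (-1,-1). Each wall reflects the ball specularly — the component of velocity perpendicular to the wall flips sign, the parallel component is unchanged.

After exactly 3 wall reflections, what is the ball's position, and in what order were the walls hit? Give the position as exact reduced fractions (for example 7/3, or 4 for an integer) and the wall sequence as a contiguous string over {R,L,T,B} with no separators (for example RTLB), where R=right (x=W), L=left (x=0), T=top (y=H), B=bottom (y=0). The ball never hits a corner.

1. t=1 → B at (1,0); v=(-1,1)
2. t=1 → L at (0,1); v=(1,1)
3. t=5 → R at (5,6); v=(-1,1)

Final position: (5,6)
Wall sequence: BLR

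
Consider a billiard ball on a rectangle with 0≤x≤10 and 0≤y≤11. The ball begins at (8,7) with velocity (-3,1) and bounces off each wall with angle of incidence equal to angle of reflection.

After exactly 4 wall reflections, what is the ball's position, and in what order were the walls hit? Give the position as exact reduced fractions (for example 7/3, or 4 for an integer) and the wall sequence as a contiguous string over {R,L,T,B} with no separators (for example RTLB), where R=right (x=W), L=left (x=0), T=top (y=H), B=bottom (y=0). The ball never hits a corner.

Final position: (0,17/3)
Wall sequence: LTRL

1. t=8/3 → L at (0,29/3); v=(3,1)
2. t=4/3 → T at (4,11); v=(3,-1)
3. t=2 → R at (10,9); v=(-3,-1)
4. t=10/3 → L at (0,17/3); v=(3,-1)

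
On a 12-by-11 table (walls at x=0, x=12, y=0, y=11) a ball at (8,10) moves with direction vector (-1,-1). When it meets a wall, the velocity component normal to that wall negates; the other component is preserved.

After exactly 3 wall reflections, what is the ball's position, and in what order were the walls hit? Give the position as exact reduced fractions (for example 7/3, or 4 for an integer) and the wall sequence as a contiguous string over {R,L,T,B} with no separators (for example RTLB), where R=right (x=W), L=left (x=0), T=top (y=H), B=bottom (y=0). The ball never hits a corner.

1. t=8 → L at (0,2); v=(1,-1)
2. t=2 → B at (2,0); v=(1,1)
3. t=10 → R at (12,10); v=(-1,1)

Final position: (12,10)
Wall sequence: LBR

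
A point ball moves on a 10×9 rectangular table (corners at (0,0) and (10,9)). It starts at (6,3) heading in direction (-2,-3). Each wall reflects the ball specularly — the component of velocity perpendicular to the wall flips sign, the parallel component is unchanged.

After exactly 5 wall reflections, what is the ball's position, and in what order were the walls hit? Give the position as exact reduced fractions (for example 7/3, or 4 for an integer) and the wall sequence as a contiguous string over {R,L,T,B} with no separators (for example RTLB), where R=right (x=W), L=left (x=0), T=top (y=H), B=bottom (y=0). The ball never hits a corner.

Final position: (10,3)
Wall sequence: BLTBR

1. t=1 → B at (4,0); v=(-2,3)
2. t=2 → L at (0,6); v=(2,3)
3. t=1 → T at (2,9); v=(2,-3)
4. t=3 → B at (8,0); v=(2,3)
5. t=1 → R at (10,3); v=(-2,3)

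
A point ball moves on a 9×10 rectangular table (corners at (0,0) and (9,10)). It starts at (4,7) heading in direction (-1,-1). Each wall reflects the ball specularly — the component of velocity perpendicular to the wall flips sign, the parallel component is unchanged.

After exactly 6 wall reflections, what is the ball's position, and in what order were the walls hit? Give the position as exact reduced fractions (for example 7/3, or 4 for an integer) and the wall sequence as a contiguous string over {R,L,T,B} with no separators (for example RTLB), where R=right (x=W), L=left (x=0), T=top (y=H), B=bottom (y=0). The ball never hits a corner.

Final position: (5,0)
Wall sequence: LBRTLB

1. t=4 → L at (0,3); v=(1,-1)
2. t=3 → B at (3,0); v=(1,1)
3. t=6 → R at (9,6); v=(-1,1)
4. t=4 → T at (5,10); v=(-1,-1)
5. t=5 → L at (0,5); v=(1,-1)
6. t=5 → B at (5,0); v=(1,1)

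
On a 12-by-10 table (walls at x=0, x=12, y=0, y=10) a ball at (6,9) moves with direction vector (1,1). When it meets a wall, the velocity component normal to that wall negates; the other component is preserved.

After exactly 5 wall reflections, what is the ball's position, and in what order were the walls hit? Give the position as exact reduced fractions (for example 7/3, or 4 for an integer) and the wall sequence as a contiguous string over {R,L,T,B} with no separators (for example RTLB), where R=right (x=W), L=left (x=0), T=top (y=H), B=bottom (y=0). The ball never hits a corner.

1. t=1 → T at (7,10); v=(1,-1)
2. t=5 → R at (12,5); v=(-1,-1)
3. t=5 → B at (7,0); v=(-1,1)
4. t=7 → L at (0,7); v=(1,1)
5. t=3 → T at (3,10); v=(1,-1)

Final position: (3,10)
Wall sequence: TRBLT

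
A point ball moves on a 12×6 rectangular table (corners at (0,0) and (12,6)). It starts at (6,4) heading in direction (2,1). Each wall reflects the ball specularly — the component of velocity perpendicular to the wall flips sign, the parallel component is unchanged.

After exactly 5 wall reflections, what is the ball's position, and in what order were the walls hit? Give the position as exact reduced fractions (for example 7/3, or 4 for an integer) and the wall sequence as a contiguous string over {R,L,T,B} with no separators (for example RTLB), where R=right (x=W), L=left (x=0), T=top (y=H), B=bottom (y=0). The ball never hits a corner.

1. t=2 → T at (10,6); v=(2,-1)
2. t=1 → R at (12,5); v=(-2,-1)
3. t=5 → B at (2,0); v=(-2,1)
4. t=1 → L at (0,1); v=(2,1)
5. t=5 → T at (10,6); v=(2,-1)

Final position: (10,6)
Wall sequence: TRBLT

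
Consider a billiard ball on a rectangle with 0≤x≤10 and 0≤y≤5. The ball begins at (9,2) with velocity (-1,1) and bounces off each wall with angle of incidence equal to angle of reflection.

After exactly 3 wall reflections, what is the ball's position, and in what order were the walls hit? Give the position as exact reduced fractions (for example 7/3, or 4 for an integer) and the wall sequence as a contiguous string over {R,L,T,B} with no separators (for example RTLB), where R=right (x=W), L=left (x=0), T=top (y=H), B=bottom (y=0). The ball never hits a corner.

Final position: (0,1)
Wall sequence: TBL

1. t=3 → T at (6,5); v=(-1,-1)
2. t=5 → B at (1,0); v=(-1,1)
3. t=1 → L at (0,1); v=(1,1)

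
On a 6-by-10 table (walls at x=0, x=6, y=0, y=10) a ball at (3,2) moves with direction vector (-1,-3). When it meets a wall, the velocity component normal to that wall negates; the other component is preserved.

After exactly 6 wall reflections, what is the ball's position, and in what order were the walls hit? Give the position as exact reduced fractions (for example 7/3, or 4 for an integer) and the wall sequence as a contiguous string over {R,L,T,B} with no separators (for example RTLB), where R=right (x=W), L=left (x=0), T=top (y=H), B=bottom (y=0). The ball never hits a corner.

Final position: (13/3,10)
Wall sequence: BLTBRT

1. t=2/3 → B at (7/3,0); v=(-1,3)
2. t=7/3 → L at (0,7); v=(1,3)
3. t=1 → T at (1,10); v=(1,-3)
4. t=10/3 → B at (13/3,0); v=(1,3)
5. t=5/3 → R at (6,5); v=(-1,3)
6. t=5/3 → T at (13/3,10); v=(-1,-3)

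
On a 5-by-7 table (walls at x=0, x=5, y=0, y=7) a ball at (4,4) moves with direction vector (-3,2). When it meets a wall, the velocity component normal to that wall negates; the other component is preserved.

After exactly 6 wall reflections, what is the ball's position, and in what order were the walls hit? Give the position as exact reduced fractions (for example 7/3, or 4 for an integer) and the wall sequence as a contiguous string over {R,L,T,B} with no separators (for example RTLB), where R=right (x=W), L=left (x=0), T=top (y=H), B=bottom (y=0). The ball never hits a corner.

Final position: (5,8/3)
Wall sequence: LTRLBR

1. t=4/3 → L at (0,20/3); v=(3,2)
2. t=1/6 → T at (1/2,7); v=(3,-2)
3. t=3/2 → R at (5,4); v=(-3,-2)
4. t=5/3 → L at (0,2/3); v=(3,-2)
5. t=1/3 → B at (1,0); v=(3,2)
6. t=4/3 → R at (5,8/3); v=(-3,2)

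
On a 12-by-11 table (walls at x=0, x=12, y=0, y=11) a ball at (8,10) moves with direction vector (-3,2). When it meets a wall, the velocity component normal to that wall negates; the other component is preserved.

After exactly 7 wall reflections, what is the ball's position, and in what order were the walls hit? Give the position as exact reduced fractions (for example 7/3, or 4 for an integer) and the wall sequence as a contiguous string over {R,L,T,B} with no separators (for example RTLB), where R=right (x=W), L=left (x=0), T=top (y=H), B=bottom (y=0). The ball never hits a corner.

1. t=1/2 → T at (13/2,11); v=(-3,-2)
2. t=13/6 → L at (0,20/3); v=(3,-2)
3. t=10/3 → B at (10,0); v=(3,2)
4. t=2/3 → R at (12,4/3); v=(-3,2)
5. t=4 → L at (0,28/3); v=(3,2)
6. t=5/6 → T at (5/2,11); v=(3,-2)
7. t=19/6 → R at (12,14/3); v=(-3,-2)

Final position: (12,14/3)
Wall sequence: TLBRLTR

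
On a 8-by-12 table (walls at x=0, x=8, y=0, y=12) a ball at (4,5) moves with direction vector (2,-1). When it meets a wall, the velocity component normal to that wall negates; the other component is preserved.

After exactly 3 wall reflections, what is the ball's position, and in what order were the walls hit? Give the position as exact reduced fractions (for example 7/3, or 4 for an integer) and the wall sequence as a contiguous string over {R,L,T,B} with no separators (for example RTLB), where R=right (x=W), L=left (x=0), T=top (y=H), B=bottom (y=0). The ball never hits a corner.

Final position: (0,1)
Wall sequence: RBL

1. t=2 → R at (8,3); v=(-2,-1)
2. t=3 → B at (2,0); v=(-2,1)
3. t=1 → L at (0,1); v=(2,1)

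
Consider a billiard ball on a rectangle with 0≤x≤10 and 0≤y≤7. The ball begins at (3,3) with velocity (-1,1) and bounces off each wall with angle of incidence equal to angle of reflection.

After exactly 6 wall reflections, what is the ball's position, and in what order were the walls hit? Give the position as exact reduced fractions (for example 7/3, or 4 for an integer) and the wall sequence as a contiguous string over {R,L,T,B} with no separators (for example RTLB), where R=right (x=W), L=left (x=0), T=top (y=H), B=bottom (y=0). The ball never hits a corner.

1. t=3 → L at (0,6); v=(1,1)
2. t=1 → T at (1,7); v=(1,-1)
3. t=7 → B at (8,0); v=(1,1)
4. t=2 → R at (10,2); v=(-1,1)
5. t=5 → T at (5,7); v=(-1,-1)
6. t=5 → L at (0,2); v=(1,-1)

Final position: (0,2)
Wall sequence: LTBRTL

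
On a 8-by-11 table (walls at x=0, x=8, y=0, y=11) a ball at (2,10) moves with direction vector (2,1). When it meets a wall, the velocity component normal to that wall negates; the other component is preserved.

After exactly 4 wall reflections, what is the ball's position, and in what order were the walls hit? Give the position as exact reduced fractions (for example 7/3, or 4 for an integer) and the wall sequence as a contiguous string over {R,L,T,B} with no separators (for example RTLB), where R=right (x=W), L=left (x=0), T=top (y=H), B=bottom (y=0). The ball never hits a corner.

1. t=1 → T at (4,11); v=(2,-1)
2. t=2 → R at (8,9); v=(-2,-1)
3. t=4 → L at (0,5); v=(2,-1)
4. t=4 → R at (8,1); v=(-2,-1)

Final position: (8,1)
Wall sequence: TRLR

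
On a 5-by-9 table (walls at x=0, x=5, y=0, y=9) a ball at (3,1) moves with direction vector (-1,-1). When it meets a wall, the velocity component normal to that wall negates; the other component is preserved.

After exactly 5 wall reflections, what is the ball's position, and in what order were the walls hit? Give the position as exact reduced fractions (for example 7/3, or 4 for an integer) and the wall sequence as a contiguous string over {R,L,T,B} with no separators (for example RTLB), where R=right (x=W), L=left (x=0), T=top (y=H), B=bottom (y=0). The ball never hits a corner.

Final position: (0,6)
Wall sequence: BLRTL

1. t=1 → B at (2,0); v=(-1,1)
2. t=2 → L at (0,2); v=(1,1)
3. t=5 → R at (5,7); v=(-1,1)
4. t=2 → T at (3,9); v=(-1,-1)
5. t=3 → L at (0,6); v=(1,-1)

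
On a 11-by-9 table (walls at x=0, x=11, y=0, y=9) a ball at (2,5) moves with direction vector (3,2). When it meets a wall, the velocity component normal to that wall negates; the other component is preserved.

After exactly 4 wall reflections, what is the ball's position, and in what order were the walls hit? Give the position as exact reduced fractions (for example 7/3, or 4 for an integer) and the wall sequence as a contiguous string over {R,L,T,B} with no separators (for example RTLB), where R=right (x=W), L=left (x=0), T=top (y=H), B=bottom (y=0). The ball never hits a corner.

1. t=2 → T at (8,9); v=(3,-2)
2. t=1 → R at (11,7); v=(-3,-2)
3. t=7/2 → B at (1/2,0); v=(-3,2)
4. t=1/6 → L at (0,1/3); v=(3,2)

Final position: (0,1/3)
Wall sequence: TRBL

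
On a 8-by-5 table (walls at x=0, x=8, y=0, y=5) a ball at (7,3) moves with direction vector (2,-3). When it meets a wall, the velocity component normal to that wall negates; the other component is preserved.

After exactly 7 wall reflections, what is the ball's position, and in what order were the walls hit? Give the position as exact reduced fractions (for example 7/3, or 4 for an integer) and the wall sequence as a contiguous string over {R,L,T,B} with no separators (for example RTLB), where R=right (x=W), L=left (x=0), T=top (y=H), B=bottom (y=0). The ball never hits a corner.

1. t=1/2 → R at (8,3/2); v=(-2,-3)
2. t=1/2 → B at (7,0); v=(-2,3)
3. t=5/3 → T at (11/3,5); v=(-2,-3)
4. t=5/3 → B at (1/3,0); v=(-2,3)
5. t=1/6 → L at (0,1/2); v=(2,3)
6. t=3/2 → T at (3,5); v=(2,-3)
7. t=5/3 → B at (19/3,0); v=(2,3)

Final position: (19/3,0)
Wall sequence: RBTBLTB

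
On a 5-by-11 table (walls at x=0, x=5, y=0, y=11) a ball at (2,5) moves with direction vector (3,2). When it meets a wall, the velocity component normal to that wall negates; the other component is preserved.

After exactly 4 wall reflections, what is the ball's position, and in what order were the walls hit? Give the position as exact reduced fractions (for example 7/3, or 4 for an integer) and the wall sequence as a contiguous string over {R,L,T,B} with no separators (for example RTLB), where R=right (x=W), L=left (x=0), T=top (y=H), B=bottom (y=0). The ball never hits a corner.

1. t=1 → R at (5,7); v=(-3,2)
2. t=5/3 → L at (0,31/3); v=(3,2)
3. t=1/3 → T at (1,11); v=(3,-2)
4. t=4/3 → R at (5,25/3); v=(-3,-2)

Final position: (5,25/3)
Wall sequence: RLTR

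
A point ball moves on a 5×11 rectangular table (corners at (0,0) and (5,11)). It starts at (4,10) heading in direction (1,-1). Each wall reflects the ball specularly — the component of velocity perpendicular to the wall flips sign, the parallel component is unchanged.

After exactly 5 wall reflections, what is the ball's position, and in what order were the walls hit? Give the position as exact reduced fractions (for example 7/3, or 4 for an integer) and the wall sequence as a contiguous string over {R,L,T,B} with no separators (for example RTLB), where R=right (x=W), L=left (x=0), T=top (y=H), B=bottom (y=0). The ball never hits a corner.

1. t=1 → R at (5,9); v=(-1,-1)
2. t=5 → L at (0,4); v=(1,-1)
3. t=4 → B at (4,0); v=(1,1)
4. t=1 → R at (5,1); v=(-1,1)
5. t=5 → L at (0,6); v=(1,1)

Final position: (0,6)
Wall sequence: RLBRL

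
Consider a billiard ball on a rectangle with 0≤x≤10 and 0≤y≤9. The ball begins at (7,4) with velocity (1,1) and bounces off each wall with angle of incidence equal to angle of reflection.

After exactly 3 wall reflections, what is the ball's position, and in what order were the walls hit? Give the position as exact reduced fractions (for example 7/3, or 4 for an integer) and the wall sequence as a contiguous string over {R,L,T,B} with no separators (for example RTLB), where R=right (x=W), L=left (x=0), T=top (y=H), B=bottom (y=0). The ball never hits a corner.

1. t=3 → R at (10,7); v=(-1,1)
2. t=2 → T at (8,9); v=(-1,-1)
3. t=8 → L at (0,1); v=(1,-1)

Final position: (0,1)
Wall sequence: RTL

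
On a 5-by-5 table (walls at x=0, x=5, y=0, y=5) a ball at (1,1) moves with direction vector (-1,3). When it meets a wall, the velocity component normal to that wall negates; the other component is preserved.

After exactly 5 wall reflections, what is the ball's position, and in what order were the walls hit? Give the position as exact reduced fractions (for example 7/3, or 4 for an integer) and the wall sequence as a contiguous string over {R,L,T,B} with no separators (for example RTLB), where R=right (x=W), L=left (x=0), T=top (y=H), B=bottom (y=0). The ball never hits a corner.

Final position: (5,1)
Wall sequence: LTBTR

1. t=1 → L at (0,4); v=(1,3)
2. t=1/3 → T at (1/3,5); v=(1,-3)
3. t=5/3 → B at (2,0); v=(1,3)
4. t=5/3 → T at (11/3,5); v=(1,-3)
5. t=4/3 → R at (5,1); v=(-1,-3)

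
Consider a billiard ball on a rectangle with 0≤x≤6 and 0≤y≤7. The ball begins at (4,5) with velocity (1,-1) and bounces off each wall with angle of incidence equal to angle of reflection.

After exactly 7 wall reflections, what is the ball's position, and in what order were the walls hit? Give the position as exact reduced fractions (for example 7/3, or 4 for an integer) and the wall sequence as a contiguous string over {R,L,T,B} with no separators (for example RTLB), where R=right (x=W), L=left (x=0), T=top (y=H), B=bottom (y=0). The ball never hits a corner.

Final position: (0,1)
Wall sequence: RBLTRBL

1. t=2 → R at (6,3); v=(-1,-1)
2. t=3 → B at (3,0); v=(-1,1)
3. t=3 → L at (0,3); v=(1,1)
4. t=4 → T at (4,7); v=(1,-1)
5. t=2 → R at (6,5); v=(-1,-1)
6. t=5 → B at (1,0); v=(-1,1)
7. t=1 → L at (0,1); v=(1,1)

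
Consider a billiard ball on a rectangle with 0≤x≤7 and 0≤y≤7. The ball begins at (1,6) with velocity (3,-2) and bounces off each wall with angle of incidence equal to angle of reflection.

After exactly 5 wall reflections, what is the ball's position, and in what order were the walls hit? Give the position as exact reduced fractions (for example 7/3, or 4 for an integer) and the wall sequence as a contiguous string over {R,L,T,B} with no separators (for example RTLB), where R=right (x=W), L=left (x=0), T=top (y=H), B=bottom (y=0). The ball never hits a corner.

1. t=2 → R at (7,2); v=(-3,-2)
2. t=1 → B at (4,0); v=(-3,2)
3. t=4/3 → L at (0,8/3); v=(3,2)
4. t=13/6 → T at (13/2,7); v=(3,-2)
5. t=1/6 → R at (7,20/3); v=(-3,-2)

Final position: (7,20/3)
Wall sequence: RBLTR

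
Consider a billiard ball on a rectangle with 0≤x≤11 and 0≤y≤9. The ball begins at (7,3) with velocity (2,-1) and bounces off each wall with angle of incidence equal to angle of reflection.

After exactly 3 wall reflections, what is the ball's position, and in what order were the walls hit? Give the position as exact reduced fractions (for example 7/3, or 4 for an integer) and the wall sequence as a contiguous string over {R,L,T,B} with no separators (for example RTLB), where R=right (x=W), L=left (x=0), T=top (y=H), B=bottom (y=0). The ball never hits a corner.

1. t=2 → R at (11,1); v=(-2,-1)
2. t=1 → B at (9,0); v=(-2,1)
3. t=9/2 → L at (0,9/2); v=(2,1)

Final position: (0,9/2)
Wall sequence: RBL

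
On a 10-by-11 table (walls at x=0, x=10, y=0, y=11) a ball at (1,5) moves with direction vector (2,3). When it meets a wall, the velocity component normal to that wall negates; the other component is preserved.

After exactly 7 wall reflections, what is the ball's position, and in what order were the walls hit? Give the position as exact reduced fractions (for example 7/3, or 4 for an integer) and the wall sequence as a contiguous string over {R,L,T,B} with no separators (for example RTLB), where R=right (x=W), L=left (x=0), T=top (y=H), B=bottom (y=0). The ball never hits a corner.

1. t=2 → T at (5,11); v=(2,-3)
2. t=5/2 → R at (10,7/2); v=(-2,-3)
3. t=7/6 → B at (23/3,0); v=(-2,3)
4. t=11/3 → T at (1/3,11); v=(-2,-3)
5. t=1/6 → L at (0,21/2); v=(2,-3)
6. t=7/2 → B at (7,0); v=(2,3)
7. t=3/2 → R at (10,9/2); v=(-2,3)

Final position: (10,9/2)
Wall sequence: TRBTLBR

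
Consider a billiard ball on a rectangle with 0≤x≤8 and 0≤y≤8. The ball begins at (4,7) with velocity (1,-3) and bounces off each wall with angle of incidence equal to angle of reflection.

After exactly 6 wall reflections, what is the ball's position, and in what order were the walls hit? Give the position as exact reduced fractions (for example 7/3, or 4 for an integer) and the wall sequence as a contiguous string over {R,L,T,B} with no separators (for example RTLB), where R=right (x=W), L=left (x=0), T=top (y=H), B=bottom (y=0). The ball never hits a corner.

1. t=7/3 → B at (19/3,0); v=(1,3)
2. t=5/3 → R at (8,5); v=(-1,3)
3. t=1 → T at (7,8); v=(-1,-3)
4. t=8/3 → B at (13/3,0); v=(-1,3)
5. t=8/3 → T at (5/3,8); v=(-1,-3)
6. t=5/3 → L at (0,3); v=(1,-3)

Final position: (0,3)
Wall sequence: BRTBTL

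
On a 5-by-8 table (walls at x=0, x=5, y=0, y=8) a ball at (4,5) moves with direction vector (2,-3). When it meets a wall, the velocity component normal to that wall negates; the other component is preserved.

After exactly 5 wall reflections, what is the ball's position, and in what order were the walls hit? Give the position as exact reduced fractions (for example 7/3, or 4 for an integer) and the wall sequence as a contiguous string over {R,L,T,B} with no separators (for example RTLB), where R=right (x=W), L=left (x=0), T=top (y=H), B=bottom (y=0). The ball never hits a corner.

Final position: (5,9/2)
Wall sequence: RBLTR

1. t=1/2 → R at (5,7/2); v=(-2,-3)
2. t=7/6 → B at (8/3,0); v=(-2,3)
3. t=4/3 → L at (0,4); v=(2,3)
4. t=4/3 → T at (8/3,8); v=(2,-3)
5. t=7/6 → R at (5,9/2); v=(-2,-3)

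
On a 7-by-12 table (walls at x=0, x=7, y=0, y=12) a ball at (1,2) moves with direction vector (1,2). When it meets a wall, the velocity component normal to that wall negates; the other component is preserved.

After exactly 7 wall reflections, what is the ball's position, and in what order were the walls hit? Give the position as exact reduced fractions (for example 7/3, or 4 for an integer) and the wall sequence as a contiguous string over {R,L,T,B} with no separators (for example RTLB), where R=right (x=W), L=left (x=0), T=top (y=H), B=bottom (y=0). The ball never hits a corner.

1. t=5 → T at (6,12); v=(1,-2)
2. t=1 → R at (7,10); v=(-1,-2)
3. t=5 → B at (2,0); v=(-1,2)
4. t=2 → L at (0,4); v=(1,2)
5. t=4 → T at (4,12); v=(1,-2)
6. t=3 → R at (7,6); v=(-1,-2)
7. t=3 → B at (4,0); v=(-1,2)

Final position: (4,0)
Wall sequence: TRBLTRB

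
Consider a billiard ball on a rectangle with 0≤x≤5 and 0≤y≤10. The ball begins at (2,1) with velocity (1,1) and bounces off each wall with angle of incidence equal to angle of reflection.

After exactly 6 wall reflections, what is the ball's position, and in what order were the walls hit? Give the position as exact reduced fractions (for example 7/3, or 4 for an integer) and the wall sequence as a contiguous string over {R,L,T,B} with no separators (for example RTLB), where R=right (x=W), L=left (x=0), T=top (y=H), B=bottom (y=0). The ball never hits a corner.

1. t=3 → R at (5,4); v=(-1,1)
2. t=5 → L at (0,9); v=(1,1)
3. t=1 → T at (1,10); v=(1,-1)
4. t=4 → R at (5,6); v=(-1,-1)
5. t=5 → L at (0,1); v=(1,-1)
6. t=1 → B at (1,0); v=(1,1)

Final position: (1,0)
Wall sequence: RLTRLB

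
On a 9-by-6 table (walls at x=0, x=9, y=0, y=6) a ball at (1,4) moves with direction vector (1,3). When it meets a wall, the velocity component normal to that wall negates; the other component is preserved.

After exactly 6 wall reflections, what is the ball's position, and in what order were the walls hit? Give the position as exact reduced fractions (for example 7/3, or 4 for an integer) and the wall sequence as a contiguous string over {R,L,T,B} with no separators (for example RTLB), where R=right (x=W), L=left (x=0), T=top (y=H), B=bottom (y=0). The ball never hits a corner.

1. t=2/3 → T at (5/3,6); v=(1,-3)
2. t=2 → B at (11/3,0); v=(1,3)
3. t=2 → T at (17/3,6); v=(1,-3)
4. t=2 → B at (23/3,0); v=(1,3)
5. t=4/3 → R at (9,4); v=(-1,3)
6. t=2/3 → T at (25/3,6); v=(-1,-3)

Final position: (25/3,6)
Wall sequence: TBTBRT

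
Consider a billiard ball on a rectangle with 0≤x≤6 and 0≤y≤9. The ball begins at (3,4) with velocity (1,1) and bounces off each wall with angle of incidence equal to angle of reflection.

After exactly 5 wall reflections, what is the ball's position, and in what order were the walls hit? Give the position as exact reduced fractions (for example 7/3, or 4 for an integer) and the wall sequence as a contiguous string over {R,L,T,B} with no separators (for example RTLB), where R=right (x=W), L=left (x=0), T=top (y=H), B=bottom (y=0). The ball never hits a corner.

Final position: (6,1)
Wall sequence: RTLBR

1. t=3 → R at (6,7); v=(-1,1)
2. t=2 → T at (4,9); v=(-1,-1)
3. t=4 → L at (0,5); v=(1,-1)
4. t=5 → B at (5,0); v=(1,1)
5. t=1 → R at (6,1); v=(-1,1)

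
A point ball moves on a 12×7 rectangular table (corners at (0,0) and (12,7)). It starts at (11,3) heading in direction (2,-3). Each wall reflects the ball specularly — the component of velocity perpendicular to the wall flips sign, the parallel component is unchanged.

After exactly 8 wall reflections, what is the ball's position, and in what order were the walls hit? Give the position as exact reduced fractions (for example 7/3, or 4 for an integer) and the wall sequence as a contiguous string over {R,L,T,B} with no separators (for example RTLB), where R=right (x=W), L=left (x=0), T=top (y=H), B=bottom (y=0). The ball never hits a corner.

1. t=1/2 → R at (12,3/2); v=(-2,-3)
2. t=1/2 → B at (11,0); v=(-2,3)
3. t=7/3 → T at (19/3,7); v=(-2,-3)
4. t=7/3 → B at (5/3,0); v=(-2,3)
5. t=5/6 → L at (0,5/2); v=(2,3)
6. t=3/2 → T at (3,7); v=(2,-3)
7. t=7/3 → B at (23/3,0); v=(2,3)
8. t=13/6 → R at (12,13/2); v=(-2,3)

Final position: (12,13/2)
Wall sequence: RBTBLTBR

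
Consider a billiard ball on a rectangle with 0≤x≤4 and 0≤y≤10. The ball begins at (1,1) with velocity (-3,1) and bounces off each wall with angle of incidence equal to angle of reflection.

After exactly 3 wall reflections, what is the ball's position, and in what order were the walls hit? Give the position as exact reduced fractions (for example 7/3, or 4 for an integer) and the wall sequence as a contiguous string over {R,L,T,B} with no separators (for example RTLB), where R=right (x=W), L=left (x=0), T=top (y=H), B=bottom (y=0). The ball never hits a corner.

1. t=1/3 → L at (0,4/3); v=(3,1)
2. t=4/3 → R at (4,8/3); v=(-3,1)
3. t=4/3 → L at (0,4); v=(3,1)

Final position: (0,4)
Wall sequence: LRL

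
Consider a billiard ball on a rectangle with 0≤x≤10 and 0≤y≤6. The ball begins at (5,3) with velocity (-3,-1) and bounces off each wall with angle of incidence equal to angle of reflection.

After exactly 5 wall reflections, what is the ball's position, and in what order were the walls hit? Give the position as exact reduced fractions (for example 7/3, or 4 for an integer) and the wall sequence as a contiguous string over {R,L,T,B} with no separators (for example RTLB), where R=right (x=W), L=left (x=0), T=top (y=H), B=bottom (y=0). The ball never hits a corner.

1. t=5/3 → L at (0,4/3); v=(3,-1)
2. t=4/3 → B at (4,0); v=(3,1)
3. t=2 → R at (10,2); v=(-3,1)
4. t=10/3 → L at (0,16/3); v=(3,1)
5. t=2/3 → T at (2,6); v=(3,-1)

Final position: (2,6)
Wall sequence: LBRLT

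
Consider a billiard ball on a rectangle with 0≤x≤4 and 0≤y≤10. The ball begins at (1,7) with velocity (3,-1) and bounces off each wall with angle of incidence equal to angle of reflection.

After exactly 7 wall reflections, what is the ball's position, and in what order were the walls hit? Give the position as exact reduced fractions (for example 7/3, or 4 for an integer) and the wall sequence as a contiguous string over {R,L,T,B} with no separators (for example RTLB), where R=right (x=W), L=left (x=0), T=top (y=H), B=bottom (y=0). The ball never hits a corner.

1. t=1 → R at (4,6); v=(-3,-1)
2. t=4/3 → L at (0,14/3); v=(3,-1)
3. t=4/3 → R at (4,10/3); v=(-3,-1)
4. t=4/3 → L at (0,2); v=(3,-1)
5. t=4/3 → R at (4,2/3); v=(-3,-1)
6. t=2/3 → B at (2,0); v=(-3,1)
7. t=2/3 → L at (0,2/3); v=(3,1)

Final position: (0,2/3)
Wall sequence: RLRLRBL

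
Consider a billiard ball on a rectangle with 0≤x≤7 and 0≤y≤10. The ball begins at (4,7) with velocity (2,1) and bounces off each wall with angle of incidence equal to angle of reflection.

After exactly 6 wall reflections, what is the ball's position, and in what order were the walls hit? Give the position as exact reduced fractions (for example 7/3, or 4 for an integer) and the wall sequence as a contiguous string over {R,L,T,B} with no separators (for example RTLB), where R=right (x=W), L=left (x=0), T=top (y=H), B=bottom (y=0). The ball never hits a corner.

1. t=3/2 → R at (7,17/2); v=(-2,1)
2. t=3/2 → T at (4,10); v=(-2,-1)
3. t=2 → L at (0,8); v=(2,-1)
4. t=7/2 → R at (7,9/2); v=(-2,-1)
5. t=7/2 → L at (0,1); v=(2,-1)
6. t=1 → B at (2,0); v=(2,1)

Final position: (2,0)
Wall sequence: RTLRLB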